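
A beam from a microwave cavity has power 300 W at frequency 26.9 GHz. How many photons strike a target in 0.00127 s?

2.14e22 photons

Total energy: E_total = P·t = 300 × 0.00127 = 0.3810 J.
Per-photon energy: E = 1.782e-23 J.
N = E_total / E_photon = 2.14e22.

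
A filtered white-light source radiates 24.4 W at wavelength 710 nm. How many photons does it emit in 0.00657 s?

Total energy: E_total = P·t = 24.4 × 0.00657 = 0.1603 J.
Per-photon energy: E = 2.798·10^-19 J.
N = E_total / E_photon = 5.73·10^17.

5.73·10^17 photons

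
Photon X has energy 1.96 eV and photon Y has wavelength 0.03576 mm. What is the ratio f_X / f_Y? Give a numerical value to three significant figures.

56.5

f_X = 4.739e14 Hz (from energy = 1.96 eV, via f = E/h).
f_Y = 8.383e12 Hz (from wavelength = 0.03576 mm, via f = c/λ).
Ratio = 4.739e14 / 8.383e12 = 56.5.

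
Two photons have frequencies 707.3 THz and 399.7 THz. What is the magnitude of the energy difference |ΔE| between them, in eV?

Using E = hf: E₁ = 4.6866·10^-19 J, E₂ = 2.6484·10^-19 J.
|ΔE| = |4.6866·10^-19 − 2.6484·10^-19| = 2.04·10^-19 J = 1.27 eV.

1.27 eV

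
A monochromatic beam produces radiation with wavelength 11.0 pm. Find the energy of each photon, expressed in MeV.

Use h = 6.62607015 × 10^-34 J·s, c = 2.99792458 × 10^8 m/s, 1 eV = 1.602176634 × 10^-19 J.
First convert: λ = 11.0 pm = 1.10 × 10^-11 m.
Since E = hc/λ for a photon, E = 1.806 × 10^-14 J.
Converting to MeV: E = 0.1127 MeV ≈ 0.113 MeV.

0.113 MeV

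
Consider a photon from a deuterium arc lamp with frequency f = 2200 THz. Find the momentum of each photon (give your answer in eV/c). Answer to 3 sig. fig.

9.10 eV/c

In SI units: f = 2200 THz = 2.2e15 Hz.
Apply p = hf/c: p = 4.862e-27 kg·m/s.
Converting to eV/c: p = 9.098 eV/c ≈ 9.10 eV/c.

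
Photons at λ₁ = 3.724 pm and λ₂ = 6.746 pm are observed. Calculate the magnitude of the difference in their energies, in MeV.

Using E = hc/λ: E₁ = 5.3342 × 10^-14 J, E₂ = 2.9446 × 10^-14 J.
|ΔE| = |5.3342 × 10^-14 − 2.9446 × 10^-14| = 2.39 × 10^-14 J = 0.149 MeV.

0.149 MeV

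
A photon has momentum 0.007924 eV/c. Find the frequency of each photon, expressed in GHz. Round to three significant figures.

1920 GHz

Convert to SI: p = 0.007924 eV/c = 4.2348e-30 kg·m/s.
Since f = pc/h for a photon, f = 1.916e12 Hz.
Converting to GHz: f = 1916 GHz ≈ 1920 GHz.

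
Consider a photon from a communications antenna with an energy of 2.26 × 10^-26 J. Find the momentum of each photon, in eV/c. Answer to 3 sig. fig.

Use c = 2.99792458 × 10^8 m/s, 1 eV = 1.602176634 × 10^-19 J.
For a photon p = E/c, so p = 7.539 × 10^-35 kg·m/s.
Converting to eV/c: p = 1.411 × 10^-7 eV/c ≈ 1.41 × 10^-7 eV/c.

1.41 × 10^-7 eV/c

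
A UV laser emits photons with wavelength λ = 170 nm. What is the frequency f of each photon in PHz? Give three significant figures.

Convert to SI: λ = 170 nm = 1.7 × 10^-7 m.
Apply f = c/λ: f = 1.763 × 10^15 Hz.
Converting to PHz: f = 1.763 PHz ≈ 1.76 PHz.

1.76 PHz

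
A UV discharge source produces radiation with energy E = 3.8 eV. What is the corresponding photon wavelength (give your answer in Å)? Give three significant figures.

3260 Å

Take h = 6.62607015·10^-34 J·s, c = 2.99792458·10^8 m/s, 1 eV = 1.602176634·10^-19 J.
Convert to SI: E = 3.8 eV = 6.0883·10^-19 J.
For a photon λ = hc/E, so λ = 3.263·10^-7 m.
Converting to Å: λ = 3263 Å ≈ 3260 Å.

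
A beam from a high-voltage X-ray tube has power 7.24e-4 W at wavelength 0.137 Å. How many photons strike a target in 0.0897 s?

Total energy: E_total = P·t = 7.24e-4 × 0.0897 = 6.494e-5 J.
Per-photon energy: E = 1.450e-14 J.
N = E_total / E_photon = 4.48e9.

4.48e9 photons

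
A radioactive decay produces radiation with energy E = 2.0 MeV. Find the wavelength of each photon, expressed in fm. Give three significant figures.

Use h = 6.62607015e-34 J·s, c = 2.99792458e8 m/s, 1 eV = 1.602176634e-19 J.
First convert: E = 2.0 MeV = 3.2044e-13 J.
Apply λ = hc/E: λ = 6.199e-13 m.
Converting to fm: λ = 619.9 fm ≈ 620 fm.

620 fm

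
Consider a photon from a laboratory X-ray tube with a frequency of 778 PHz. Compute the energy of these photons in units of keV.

3.22 keV

Take h = 6.62607015 × 10^-34 J·s, 1 eV = 1.602176634 × 10^-19 J.
Convert to SI: f = 778 PHz = 7.78 × 10^17 Hz.
For a photon E = hf, so E = 5.155 × 10^-16 J.
Converting to keV: E = 3.218 keV ≈ 3.22 keV.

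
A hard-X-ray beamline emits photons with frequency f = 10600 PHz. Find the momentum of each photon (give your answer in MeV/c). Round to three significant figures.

0.0438 MeV/c

Take h = 6.62607015e-34 J·s, c = 2.99792458e8 m/s, 1 eV = 1.602176634e-19 J.
First convert: f = 10600 PHz = 1.06e19 Hz.
Apply p = hf/c: p = 2.343e-23 kg·m/s.
Converting to MeV/c: p = 0.04384 MeV/c ≈ 0.0438 MeV/c.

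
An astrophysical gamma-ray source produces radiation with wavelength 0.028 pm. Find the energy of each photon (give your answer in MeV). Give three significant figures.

44.3 MeV

First convert: λ = 0.028 pm = 2.8 × 10^-14 m.
For a photon E = hc/λ, so E = 7.094 × 10^-12 J.
Converting to MeV: E = 44.28 MeV ≈ 44.3 MeV.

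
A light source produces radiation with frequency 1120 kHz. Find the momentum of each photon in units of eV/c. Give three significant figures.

4.63 × 10^-9 eV/c

In SI units: f = 1120 kHz = 1.12 × 10^6 Hz.
Apply p = hf/c: p = 2.475 × 10^-36 kg·m/s.
Converting to eV/c: p = 4.632 × 10^-9 eV/c ≈ 4.63 × 10^-9 eV/c.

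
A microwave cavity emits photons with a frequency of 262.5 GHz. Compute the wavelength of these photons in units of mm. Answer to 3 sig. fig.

Take c = 2.99792458 × 10^8 m/s.
In SI units: f = 262.5 GHz = 2.625 × 10^11 Hz.
For a photon λ = c/f, so λ = 0.001142 m.
Converting to mm: λ = 1.142 mm ≈ 1.14 mm.

1.14 mm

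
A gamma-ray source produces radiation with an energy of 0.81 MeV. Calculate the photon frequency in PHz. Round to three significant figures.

First convert: E = 0.81 MeV = 1.2978e-13 J.
Apply f = E/h: f = 1.959e20 Hz.
Converting to PHz: f = 195900 PHz ≈ 1.96e5 PHz.

1.96e5 PHz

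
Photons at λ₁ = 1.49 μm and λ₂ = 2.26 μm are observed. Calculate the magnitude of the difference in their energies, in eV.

Using E = hc/λ: E₁ = 1.333 × 10^-19 J, E₂ = 8.790 × 10^-20 J.
|ΔE| = |1.333 × 10^-19 − 8.790 × 10^-20| = 4.54 × 10^-20 J = 0.284 eV.

0.284 eV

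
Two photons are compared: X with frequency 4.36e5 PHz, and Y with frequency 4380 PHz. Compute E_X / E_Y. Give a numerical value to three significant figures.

99.5

E_X = 2.889e-13 J (from frequency = 4.36e5 PHz, via E = hf).
E_Y = 2.902e-15 J (from frequency = 4380 PHz, via E = hf).
Ratio = 2.889e-13 / 2.902e-15 = 99.5.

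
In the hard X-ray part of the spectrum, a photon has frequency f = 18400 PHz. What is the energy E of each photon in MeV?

0.0761 MeV

Take h = 6.62607015 × 10^-34 J·s, 1 eV = 1.602176634 × 10^-19 J.
In SI units: f = 18400 PHz = 1.84 × 10^19 Hz.
Apply E = hf: E = 1.219 × 10^-14 J.
Converting to MeV: E = 0.07610 MeV ≈ 0.0761 MeV.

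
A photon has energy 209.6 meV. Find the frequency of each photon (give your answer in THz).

Convert to SI: E = 209.6 meV = 3.3582e-20 J.
Since f = E/h for a photon, f = 5.068e13 Hz.
Converting to THz: f = 50.68 THz ≈ 50.7 THz.

50.7 THz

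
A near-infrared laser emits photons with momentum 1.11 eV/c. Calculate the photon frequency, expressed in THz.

(h = 6.62607015 × 10^-34 J·s, c = 2.99792458 × 10^8 m/s, 1 eV = 1.602176634 × 10^-19 J.)
First convert: p = 1.11 eV/c = 5.9322 × 10^-28 kg·m/s.
Apply f = pc/h: f = 2.684 × 10^14 Hz.
Converting to THz: f = 268.4 THz ≈ 268 THz.

268 THz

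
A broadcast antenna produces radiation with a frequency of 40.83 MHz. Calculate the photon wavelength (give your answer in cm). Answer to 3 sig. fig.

734 cm

Use c = 2.99792458e8 m/s.
First convert: f = 40.83 MHz = 4.083e7 Hz.
Apply λ = c/f: λ = 7.342 m.
Converting to cm: λ = 734.2 cm ≈ 734 cm.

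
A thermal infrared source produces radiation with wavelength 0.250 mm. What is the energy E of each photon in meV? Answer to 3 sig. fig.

Use h = 6.62607015e-34 J·s, c = 2.99792458e8 m/s, 1 eV = 1.602176634e-19 J.
First convert: λ = 0.250 mm = 2.50e-4 m.
Since E = hc/λ for a photon, E = 7.946e-22 J.
Converting to meV: E = 4.959 meV ≈ 4.96 meV.

4.96 meV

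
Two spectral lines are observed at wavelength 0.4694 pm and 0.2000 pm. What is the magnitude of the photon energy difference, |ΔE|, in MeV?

Using E = hc/λ: E₁ = 4.2319 × 10^-13 J, E₂ = 9.9322 × 10^-13 J.
|ΔE| = |4.2319 × 10^-13 − 9.9322 × 10^-13| = 5.70 × 10^-13 J = 3.56 MeV.

3.56 MeV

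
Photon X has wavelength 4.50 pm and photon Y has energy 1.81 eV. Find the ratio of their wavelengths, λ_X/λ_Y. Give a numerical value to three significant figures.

λ_X = 4.500e-12 m (from wavelength = 4.50 pm, via λ given directly).
λ_Y = 6.850e-7 m (from energy = 1.81 eV, via λ = hc/E).
Ratio = 4.500e-12 / 6.850e-7 = 6.57e-6.

6.57e-6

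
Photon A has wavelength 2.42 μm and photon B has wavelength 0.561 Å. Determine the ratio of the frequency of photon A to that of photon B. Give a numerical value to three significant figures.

f_A = 1.239 × 10^14 Hz (from wavelength = 2.42 μm, via f = c/λ).
f_B = 5.344 × 10^18 Hz (from wavelength = 0.561 Å, via f = c/λ).
Ratio = 1.239 × 10^14 / 5.344 × 10^18 = 2.32 × 10^-5.

2.32 × 10^-5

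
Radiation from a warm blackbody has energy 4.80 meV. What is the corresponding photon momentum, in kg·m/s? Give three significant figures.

Convert to SI: E = 4.80 meV = 7.6904e-22 J.
The photon relation is p = E/c, giving p = 2.565e-30 kg·m/s.
So p ≈ 2.57e-30 kg·m/s.

2.57e-30 kg·m/s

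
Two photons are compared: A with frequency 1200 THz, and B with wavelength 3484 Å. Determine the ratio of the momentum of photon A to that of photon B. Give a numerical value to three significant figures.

p_A = 2.652e-27 kg·m/s (from frequency = 1200 THz, via p = hf/c).
p_B = 1.902e-27 kg·m/s (from wavelength = 3484 Å, via p = h/λ).
Ratio = 2.652e-27 / 1.902e-27 = 1.39.

1.39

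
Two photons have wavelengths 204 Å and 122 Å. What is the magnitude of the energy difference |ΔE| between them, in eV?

40.8 eV

Using E = hc/λ: E₁ = 9.737·10^-18 J, E₂ = 1.628·10^-17 J.
|ΔE| = |9.737·10^-18 − 1.628·10^-17| = 6.54·10^-18 J = 40.8 eV.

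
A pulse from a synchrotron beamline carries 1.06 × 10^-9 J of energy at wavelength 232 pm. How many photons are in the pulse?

1.24 × 10^6 photons

Per-photon energy: E = 8.562 × 10^-16 J (from wavelength = 232 pm).
N = E_total / E_photon = 1.06 × 10^-9 J / 8.562 × 10^-16 J = 1.24 × 10^6.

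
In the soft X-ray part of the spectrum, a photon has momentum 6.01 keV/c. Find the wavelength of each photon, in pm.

Take h = 6.62607015e-34 J·s, c = 2.99792458e8 m/s, 1 eV = 1.602176634e-19 J.
Convert to SI: p = 6.01 keV/c = 3.2119e-24 kg·m/s.
Since λ = h/p for a photon, λ = 2.063e-10 m.
Converting to pm: λ = 206.3 pm ≈ 206 pm.

206 pm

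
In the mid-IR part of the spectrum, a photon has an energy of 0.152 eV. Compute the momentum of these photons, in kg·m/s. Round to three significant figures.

In SI units: E = 0.152 eV = 2.4353e-20 J.
For a photon p = E/c, so p = 8.123e-29 kg·m/s.
So p ≈ 8.12e-29 kg·m/s.

8.12e-29 kg·m/s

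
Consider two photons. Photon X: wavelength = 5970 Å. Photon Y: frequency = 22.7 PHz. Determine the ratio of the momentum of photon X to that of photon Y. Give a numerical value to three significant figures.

p_X = 1.110e-27 kg·m/s (from wavelength = 5970 Å, via p = h/λ).
p_Y = 5.017e-26 kg·m/s (from frequency = 22.7 PHz, via p = hf/c).
Ratio = 1.110e-27 / 5.017e-26 = 0.0221.

0.0221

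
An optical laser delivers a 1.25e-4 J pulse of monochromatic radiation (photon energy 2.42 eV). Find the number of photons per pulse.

3.22e14 photons

Per-photon energy: E = 3.877e-19 J (from energy = 2.42 eV).
N = E_total / E_photon = 1.25e-4 J / 3.877e-19 J = 3.22e14.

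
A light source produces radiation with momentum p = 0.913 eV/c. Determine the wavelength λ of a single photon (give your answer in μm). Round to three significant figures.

1.36 μm

(h = 6.62607015e-34 J·s, c = 2.99792458e8 m/s, 1 eV = 1.602176634e-19 J.)
In SI units: p = 0.913 eV/c = 4.8793e-28 kg·m/s.
Since λ = h/p for a photon, λ = 1.358e-6 m.
Converting to μm: λ = 1.358 μm ≈ 1.36 μm.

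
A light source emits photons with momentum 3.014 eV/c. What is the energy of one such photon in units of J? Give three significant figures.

Convert to SI: p = 3.014 eV/c = 1.6108 × 10^-27 kg·m/s.
For a photon E = pc, so E = 4.829 × 10^-19 J.
So E ≈ 4.83 × 10^-19 J.

4.83 × 10^-19 J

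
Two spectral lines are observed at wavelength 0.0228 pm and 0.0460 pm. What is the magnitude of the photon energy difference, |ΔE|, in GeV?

0.0274 GeV

Using E = hc/λ: E₁ = 8.712e-12 J, E₂ = 4.318e-12 J.
|ΔE| = |8.712e-12 − 4.318e-12| = 4.39e-12 J = 0.0274 GeV.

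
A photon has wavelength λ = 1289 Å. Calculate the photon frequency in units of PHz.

Take c = 2.99792458e8 m/s.
First convert: λ = 1289 Å = 1.289e-7 m.
Since f = c/λ for a photon, f = 2.326e15 Hz.
Converting to PHz: f = 2.326 PHz ≈ 2.33 PHz.

2.33 PHz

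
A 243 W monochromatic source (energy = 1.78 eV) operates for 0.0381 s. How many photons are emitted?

3.25·10^19 photons

Total energy: E_total = P·t = 243 × 0.0381 = 9.258 J.
Per-photon energy: E = 2.852·10^-19 J.
N = E_total / E_photon = 3.25·10^19.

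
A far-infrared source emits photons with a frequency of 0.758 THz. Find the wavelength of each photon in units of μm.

(c = 2.99792458·10^8 m/s.)
First convert: f = 0.758 THz = 7.58·10^11 Hz.
The photon relation is λ = c/f, giving λ = 3.955·10^-4 m.
Converting to μm: λ = 395.5 μm ≈ 396 μm.

396 μm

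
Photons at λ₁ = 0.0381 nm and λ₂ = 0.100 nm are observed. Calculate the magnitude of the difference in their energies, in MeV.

0.0201 MeV

Using E = hc/λ: E₁ = 5.214·10^-15 J, E₂ = 1.986·10^-15 J.
|ΔE| = |5.214·10^-15 − 1.986·10^-15| = 3.23·10^-15 J = 0.0201 MeV.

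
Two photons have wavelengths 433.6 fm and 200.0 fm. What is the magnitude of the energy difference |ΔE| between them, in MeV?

3.34 MeV

Using E = hc/λ: E₁ = 4.5813e-13 J, E₂ = 9.9322e-13 J.
|ΔE| = |4.5813e-13 − 9.9322e-13| = 5.35e-13 J = 3.34 MeV.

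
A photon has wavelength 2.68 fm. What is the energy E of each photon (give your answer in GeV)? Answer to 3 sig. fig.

In SI units: λ = 2.68 fm = 2.68·10^-15 m.
The photon relation is E = hc/λ, giving E = 7.412·10^-11 J.
Converting to GeV: E = 0.4626 GeV ≈ 0.463 GeV.

0.463 GeV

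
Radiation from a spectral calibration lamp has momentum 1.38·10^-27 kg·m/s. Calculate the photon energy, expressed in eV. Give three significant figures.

2.58 eV

Apply E = pc: E = 4.137·10^-19 J.
Converting to eV: E = 2.582 eV ≈ 2.58 eV.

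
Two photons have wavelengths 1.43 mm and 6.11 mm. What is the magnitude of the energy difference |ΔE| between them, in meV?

0.664 meV

Using E = hc/λ: E₁ = 1.389·10^-22 J, E₂ = 3.251·10^-23 J.
|ΔE| = |1.389·10^-22 − 3.251·10^-23| = 1.06·10^-22 J = 0.664 meV.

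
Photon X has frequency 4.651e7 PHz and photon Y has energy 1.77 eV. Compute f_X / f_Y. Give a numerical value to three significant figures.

f_X = 4.651e22 Hz (from frequency = 4.651e7 PHz, via f given directly).
f_Y = 4.280e14 Hz (from energy = 1.77 eV, via f = E/h).
Ratio = 4.651e22 / 4.280e14 = 1.09e8.

1.09e8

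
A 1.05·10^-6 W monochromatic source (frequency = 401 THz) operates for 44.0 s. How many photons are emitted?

1.74·10^14 photons

Total energy: E_total = P·t = 1.05·10^-6 × 44.0 = 4.620·10^-5 J.
Per-photon energy: E = 2.657·10^-19 J.
N = E_total / E_photon = 1.74·10^14.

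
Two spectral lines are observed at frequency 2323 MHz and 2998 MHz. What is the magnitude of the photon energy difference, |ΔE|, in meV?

2.79e-3 meV

Using E = hf: E₁ = 1.5392e-24 J, E₂ = 1.9865e-24 J.
|ΔE| = |1.5392e-24 − 1.9865e-24| = 4.47e-25 J = 2.79e-3 meV.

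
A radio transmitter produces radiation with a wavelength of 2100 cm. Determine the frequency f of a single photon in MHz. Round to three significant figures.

In SI units: λ = 2100 cm = 21 m.
For a photon f = c/λ, so f = 1.428e7 Hz.
Converting to MHz: f = 14.28 MHz ≈ 14.3 MHz.

14.3 MHz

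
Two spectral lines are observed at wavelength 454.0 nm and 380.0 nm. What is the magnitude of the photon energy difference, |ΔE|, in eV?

Using E = hc/λ: E₁ = 4.3754 × 10^-19 J, E₂ = 5.2275 × 10^-19 J.
|ΔE| = |4.3754 × 10^-19 − 5.2275 × 10^-19| = 8.52 × 10^-20 J = 0.532 eV.

0.532 eV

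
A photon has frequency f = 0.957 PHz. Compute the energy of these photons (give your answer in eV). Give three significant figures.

Take h = 6.62607015e-34 J·s, 1 eV = 1.602176634e-19 J.
Convert to SI: f = 0.957 PHz = 9.57e14 Hz.
For a photon E = hf, so E = 6.341e-19 J.
Converting to eV: E = 3.958 eV ≈ 3.96 eV.

3.96 eV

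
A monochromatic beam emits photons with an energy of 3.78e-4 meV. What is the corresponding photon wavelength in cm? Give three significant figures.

(h = 6.62607015e-34 J·s, c = 2.99792458e8 m/s, 1 eV = 1.602176634e-19 J.)
Convert to SI: E = 3.78e-4 meV = 6.0562e-26 J.
The photon relation is λ = hc/E, giving λ = 3.280 m.
Converting to cm: λ = 328.0 cm ≈ 328 cm.

328 cm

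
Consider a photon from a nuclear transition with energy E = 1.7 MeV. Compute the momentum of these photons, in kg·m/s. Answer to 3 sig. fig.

Take c = 2.99792458·10^8 m/s, 1 eV = 1.602176634·10^-19 J.
Convert to SI: E = 1.7 MeV = 2.7237·10^-13 J.
Apply p = E/c: p = 9.085·10^-22 kg·m/s.
So p ≈ 9.09·10^-22 kg·m/s.

9.09·10^-22 kg·m/s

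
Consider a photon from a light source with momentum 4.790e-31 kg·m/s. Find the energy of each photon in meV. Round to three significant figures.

0.896 meV

Use c = 2.99792458e8 m/s, 1 eV = 1.602176634e-19 J.
The photon relation is E = pc, giving E = 1.436e-22 J.
Converting to meV: E = 0.8963 meV ≈ 0.896 meV.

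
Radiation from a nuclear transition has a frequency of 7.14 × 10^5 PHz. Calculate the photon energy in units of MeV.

(h = 6.62607015 × 10^-34 J·s, 1 eV = 1.602176634 × 10^-19 J.)
In SI units: f = 7.14 × 10^5 PHz = 7.14 × 10^20 Hz.
Apply E = hf: E = 4.731 × 10^-13 J.
Converting to MeV: E = 2.953 MeV ≈ 2.95 MeV.

2.95 MeV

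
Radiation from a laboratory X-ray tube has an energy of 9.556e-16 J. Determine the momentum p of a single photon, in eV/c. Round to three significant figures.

5960 eV/c

(c = 2.99792458e8 m/s, 1 eV = 1.602176634e-19 J.)
The photon relation is p = E/c, giving p = 3.188e-24 kg·m/s.
Converting to eV/c: p = 5964 eV/c ≈ 5960 eV/c.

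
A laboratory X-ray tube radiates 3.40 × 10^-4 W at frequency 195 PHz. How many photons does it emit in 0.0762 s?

2.01 × 10^11 photons

Total energy: E_total = P·t = 3.40 × 10^-4 × 0.0762 = 2.591 × 10^-5 J.
Per-photon energy: E = 1.292 × 10^-16 J.
N = E_total / E_photon = 2.01 × 10^11.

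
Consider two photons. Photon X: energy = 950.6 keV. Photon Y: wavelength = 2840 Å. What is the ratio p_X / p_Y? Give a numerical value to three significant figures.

p_X = 5.080 × 10^-22 kg·m/s (from energy = 950.6 keV, via p = E/c).
p_Y = 2.333 × 10^-27 kg·m/s (from wavelength = 2840 Å, via p = h/λ).
Ratio = 5.080 × 10^-22 / 2.333 × 10^-27 = 2.18 × 10^5.

2.18 × 10^5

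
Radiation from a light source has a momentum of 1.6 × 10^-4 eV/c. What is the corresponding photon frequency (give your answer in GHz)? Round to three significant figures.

38.7 GHz

Use h = 6.62607015 × 10^-34 J·s, c = 2.99792458 × 10^8 m/s, 1 eV = 1.602176634 × 10^-19 J.
First convert: p = 1.6 × 10^-4 eV/c = 8.5509 × 10^-32 kg·m/s.
Since f = pc/h for a photon, f = 3.869 × 10^10 Hz.
Converting to GHz: f = 38.69 GHz ≈ 38.7 GHz.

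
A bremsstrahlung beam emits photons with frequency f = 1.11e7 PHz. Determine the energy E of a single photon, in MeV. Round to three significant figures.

45.9 MeV

In SI units: f = 1.11e7 PHz = 1.11e22 Hz.
Apply E = hf: E = 7.355e-12 J.
Converting to MeV: E = 45.91 MeV ≈ 45.9 MeV.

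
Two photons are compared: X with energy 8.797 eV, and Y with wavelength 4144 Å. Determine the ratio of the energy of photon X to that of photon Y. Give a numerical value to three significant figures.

2.94

E_X = 1.409 × 10^-18 J (from energy = 8.797 eV, via E given directly).
E_Y = 4.794 × 10^-19 J (from wavelength = 4144 Å, via E = hc/λ).
Ratio = 1.409 × 10^-18 / 4.794 × 10^-19 = 2.94.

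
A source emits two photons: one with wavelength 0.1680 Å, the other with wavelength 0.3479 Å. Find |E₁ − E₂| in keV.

38.2 keV

Using E = hc/λ: E₁ = 1.1824e-14 J, E₂ = 5.7098e-15 J.
|ΔE| = |1.1824e-14 − 5.7098e-15| = 6.11e-15 J = 38.2 keV.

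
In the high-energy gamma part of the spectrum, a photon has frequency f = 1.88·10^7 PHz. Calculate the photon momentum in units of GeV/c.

Use h = 6.62607015·10^-34 J·s, c = 2.99792458·10^8 m/s, 1 eV = 1.602176634·10^-19 J.
First convert: f = 1.88·10^7 PHz = 1.88·10^22 Hz.
Apply p = hf/c: p = 4.155·10^-20 kg·m/s.
Converting to GeV/c: p = 0.07775 GeV/c ≈ 0.0778 GeV/c.

0.0778 GeV/c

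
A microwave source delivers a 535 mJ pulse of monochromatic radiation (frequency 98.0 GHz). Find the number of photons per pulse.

Per-photon energy: E = 6.494 × 10^-23 J (from frequency = 98.0 GHz).
N = E_total / E_photon = 0.535 J / 6.494 × 10^-23 J = 8.24 × 10^21.

8.24 × 10^21 photons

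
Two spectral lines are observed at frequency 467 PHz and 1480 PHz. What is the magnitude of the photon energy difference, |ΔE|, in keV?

4.19 keV

Using E = hf: E₁ = 3.094e-16 J, E₂ = 9.807e-16 J.
|ΔE| = |3.094e-16 − 9.807e-16| = 6.71e-16 J = 4.19 keV.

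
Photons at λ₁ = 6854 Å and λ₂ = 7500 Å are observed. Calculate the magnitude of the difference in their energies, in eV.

Using E = hc/λ: E₁ = 2.8982e-19 J, E₂ = 2.6486e-19 J.
|ΔE| = |2.8982e-19 − 2.6486e-19| = 2.50e-20 J = 0.156 eV.

0.156 eV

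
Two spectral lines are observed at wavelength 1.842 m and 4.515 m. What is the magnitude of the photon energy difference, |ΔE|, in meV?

3.98e-4 meV

Using E = hc/λ: E₁ = 1.0784e-25 J, E₂ = 4.3997e-26 J.
|ΔE| = |1.0784e-25 − 4.3997e-26| = 6.38e-26 J = 3.98e-4 meV.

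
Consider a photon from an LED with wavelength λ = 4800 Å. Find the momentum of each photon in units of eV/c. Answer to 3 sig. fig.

2.58 eV/c

Use h = 6.62607015·10^-34 J·s, c = 2.99792458·10^8 m/s, 1 eV = 1.602176634·10^-19 J.
First convert: λ = 4800 Å = 4.8·10^-7 m.
Since p = h/λ for a photon, p = 1.380·10^-27 kg·m/s.
Converting to eV/c: p = 2.583 eV/c ≈ 2.58 eV/c.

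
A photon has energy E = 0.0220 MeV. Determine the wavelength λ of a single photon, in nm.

In SI units: E = 0.0220 MeV = 3.5248 × 10^-15 J.
The photon relation is λ = hc/E, giving λ = 5.636 × 10^-11 m.
Converting to nm: λ = 0.05636 nm ≈ 0.0564 nm.

0.0564 nm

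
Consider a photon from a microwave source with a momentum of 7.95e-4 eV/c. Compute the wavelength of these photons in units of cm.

0.156 cm

Use h = 6.62607015e-34 J·s, c = 2.99792458e8 m/s, 1 eV = 1.602176634e-19 J.
In SI units: p = 7.95e-4 eV/c = 4.2487e-31 kg·m/s.
Since λ = h/p for a photon, λ = 0.001560 m.
Converting to cm: λ = 0.1560 cm ≈ 0.156 cm.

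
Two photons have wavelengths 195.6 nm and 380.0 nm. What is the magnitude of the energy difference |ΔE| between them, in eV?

3.08 eV

Using E = hc/λ: E₁ = 1.0156e-18 J, E₂ = 5.2275e-19 J.
|ΔE| = |1.0156e-18 − 5.2275e-19| = 4.93e-19 J = 3.08 eV.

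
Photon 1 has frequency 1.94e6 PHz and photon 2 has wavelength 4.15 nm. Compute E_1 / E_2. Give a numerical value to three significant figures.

E_1 = 1.285e-12 J (from frequency = 1.94e6 PHz, via E = hf).
E_2 = 4.787e-17 J (from wavelength = 4.15 nm, via E = hc/λ).
Ratio = 1.285e-12 / 4.787e-17 = 2.69e4.

2.69e4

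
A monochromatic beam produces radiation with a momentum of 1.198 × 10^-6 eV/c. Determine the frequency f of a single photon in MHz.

(h = 6.62607015 × 10^-34 J·s, c = 2.99792458 × 10^8 m/s, 1 eV = 1.602176634 × 10^-19 J.)
In SI units: p = 1.198 × 10^-6 eV/c = 6.4025 × 10^-34 kg·m/s.
For a photon f = pc/h, so f = 2.897 × 10^8 Hz.
Converting to MHz: f = 289.7 MHz ≈ 290 MHz.

290 MHz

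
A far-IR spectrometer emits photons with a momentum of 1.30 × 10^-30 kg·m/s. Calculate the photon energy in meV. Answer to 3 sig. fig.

2.43 meV

Take c = 2.99792458 × 10^8 m/s, 1 eV = 1.602176634 × 10^-19 J.
Since E = pc for a photon, E = 3.897 × 10^-22 J.
Converting to meV: E = 2.433 meV ≈ 2.43 meV.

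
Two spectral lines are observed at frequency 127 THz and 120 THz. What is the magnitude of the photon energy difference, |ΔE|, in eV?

Using E = hf: E₁ = 8.415·10^-20 J, E₂ = 7.951·10^-20 J.
|ΔE| = |8.415·10^-20 − 7.951·10^-20| = 4.64·10^-21 J = 0.0289 eV.

0.0289 eV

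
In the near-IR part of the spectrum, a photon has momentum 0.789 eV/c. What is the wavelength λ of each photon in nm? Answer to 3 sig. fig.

1570 nm

Use h = 6.62607015 × 10^-34 J·s, c = 2.99792458 × 10^8 m/s, 1 eV = 1.602176634 × 10^-19 J.
Convert to SI: p = 0.789 eV/c = 4.2166 × 10^-28 kg·m/s.
For a photon λ = h/p, so λ = 1.571 × 10^-6 m.
Converting to nm: λ = 1571 nm ≈ 1570 nm.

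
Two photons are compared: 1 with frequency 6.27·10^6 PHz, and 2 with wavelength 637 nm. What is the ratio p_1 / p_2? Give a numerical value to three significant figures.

1.33·10^7

p_1 = 1.386·10^-20 kg·m/s (from frequency = 6.27·10^6 PHz, via p = hf/c).
p_2 = 1.040·10^-27 kg·m/s (from wavelength = 637 nm, via p = h/λ).
Ratio = 1.386·10^-20 / 1.040·10^-27 = 1.33·10^7.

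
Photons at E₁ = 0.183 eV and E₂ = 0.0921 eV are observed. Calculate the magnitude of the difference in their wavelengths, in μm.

Using λ = hc/E: λ₁ = 6.775e-6 m, λ₂ = 1.346e-5 m.
|Δλ| = |6.775e-6 − 1.346e-5| = 6.69e-6 m = 6.69 μm.

6.69 μm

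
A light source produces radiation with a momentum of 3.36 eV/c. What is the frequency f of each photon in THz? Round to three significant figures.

812 THz

Take h = 6.62607015 × 10^-34 J·s, c = 2.99792458 × 10^8 m/s, 1 eV = 1.602176634 × 10^-19 J.
In SI units: p = 3.36 eV/c = 1.7957 × 10^-27 kg·m/s.
The photon relation is f = pc/h, giving f = 8.124 × 10^14 Hz.
Converting to THz: f = 812.4 THz ≈ 812 THz.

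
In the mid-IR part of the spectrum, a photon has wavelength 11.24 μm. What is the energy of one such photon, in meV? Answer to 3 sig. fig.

110 meV

Take h = 6.62607015 × 10^-34 J·s, c = 2.99792458 × 10^8 m/s, 1 eV = 1.602176634 × 10^-19 J.
Convert to SI: λ = 11.24 μm = 1.124 × 10^-5 m.
Apply E = hc/λ: E = 1.767 × 10^-20 J.
Converting to meV: E = 110.3 meV ≈ 110 meV.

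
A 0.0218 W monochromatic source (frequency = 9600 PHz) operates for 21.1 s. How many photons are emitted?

Total energy: E_total = P·t = 0.0218 × 21.1 = 0.4600 J.
Per-photon energy: E = 6.361 × 10^-15 J.
N = E_total / E_photon = 7.23 × 10^13.

7.23 × 10^13 photons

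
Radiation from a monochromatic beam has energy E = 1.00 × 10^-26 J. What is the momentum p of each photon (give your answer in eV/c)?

6.24 × 10^-8 eV/c

The photon relation is p = E/c, giving p = 3.336 × 10^-35 kg·m/s.
Converting to eV/c: p = 6.242 × 10^-8 eV/c ≈ 6.24 × 10^-8 eV/c.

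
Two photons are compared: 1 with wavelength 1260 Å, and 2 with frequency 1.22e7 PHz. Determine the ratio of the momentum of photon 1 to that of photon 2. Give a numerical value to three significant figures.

1.95e-7

p_1 = 5.259e-27 kg·m/s (from wavelength = 1260 Å, via p = h/λ).
p_2 = 2.696e-20 kg·m/s (from frequency = 1.22e7 PHz, via p = hf/c).
Ratio = 5.259e-27 / 2.696e-20 = 1.95e-7.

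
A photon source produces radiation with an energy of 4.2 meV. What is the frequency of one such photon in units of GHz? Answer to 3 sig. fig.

Use h = 6.62607015 × 10^-34 J·s, 1 eV = 1.602176634 × 10^-19 J.
Convert to SI: E = 4.2 meV = 6.7291 × 10^-22 J.
The photon relation is f = E/h, giving f = 1.016 × 10^12 Hz.
Converting to GHz: f = 1016 GHz ≈ 1020 GHz.

1020 GHz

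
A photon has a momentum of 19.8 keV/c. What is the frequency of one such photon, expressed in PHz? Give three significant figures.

4790 PHz

First convert: p = 19.8 keV/c = 1.0582e-23 kg·m/s.
Apply f = pc/h: f = 4.788e18 Hz.
Converting to PHz: f = 4788 PHz ≈ 4790 PHz.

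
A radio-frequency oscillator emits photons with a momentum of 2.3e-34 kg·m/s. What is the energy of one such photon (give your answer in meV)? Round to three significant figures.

Take c = 2.99792458e8 m/s, 1 eV = 1.602176634e-19 J.
Since E = pc for a photon, E = 6.895e-26 J.
Converting to meV: E = 4.304e-4 meV ≈ 4.30e-4 meV.

4.30e-4 meV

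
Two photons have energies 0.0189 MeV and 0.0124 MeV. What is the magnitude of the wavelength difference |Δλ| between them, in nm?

Using λ = hc/E: λ₁ = 6.560 × 10^-11 m, λ₂ = 9.999 × 10^-11 m.
|Δλ| = |6.560 × 10^-11 − 9.999 × 10^-11| = 3.44 × 10^-11 m = 0.0344 nm.

0.0344 nm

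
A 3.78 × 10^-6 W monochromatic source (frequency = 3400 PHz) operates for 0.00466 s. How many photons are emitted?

Total energy: E_total = P·t = 3.78 × 10^-6 × 0.00466 = 1.761 × 10^-8 J.
Per-photon energy: E = 2.253 × 10^-15 J.
N = E_total / E_photon = 7.82 × 10^6.

7.82 × 10^6 photons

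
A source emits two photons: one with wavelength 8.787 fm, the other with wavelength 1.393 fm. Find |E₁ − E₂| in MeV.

749 MeV

Using E = hc/λ: E₁ = 2.2607 × 10^-11 J, E₂ = 1.4260 × 10^-10 J.
|ΔE| = |2.2607 × 10^-11 − 1.4260 × 10^-10| = 1.20 × 10^-10 J = 749 MeV.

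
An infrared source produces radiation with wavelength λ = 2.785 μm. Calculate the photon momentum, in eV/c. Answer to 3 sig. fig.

First convert: λ = 2.785 μm = 2.785e-6 m.
Since p = h/λ for a photon, p = 2.379e-28 kg·m/s.
Converting to eV/c: p = 0.4452 eV/c ≈ 0.445 eV/c.

0.445 eV/c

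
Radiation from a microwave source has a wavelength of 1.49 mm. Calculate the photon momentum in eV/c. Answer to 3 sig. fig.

Convert to SI: λ = 1.49 mm = 0.00149 m.
The photon relation is p = h/λ, giving p = 4.447 × 10^-31 kg·m/s.
Converting to eV/c: p = 8.321 × 10^-4 eV/c ≈ 8.32 × 10^-4 eV/c.

8.32 × 10^-4 eV/c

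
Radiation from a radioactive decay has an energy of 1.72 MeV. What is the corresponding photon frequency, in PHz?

Take h = 6.62607015 × 10^-34 J·s, 1 eV = 1.602176634 × 10^-19 J.
In SI units: E = 1.72 MeV = 2.7557 × 10^-13 J.
The photon relation is f = E/h, giving f = 4.159 × 10^20 Hz.
Converting to PHz: f = 415900 PHz ≈ 4.16 × 10^5 PHz.

4.16 × 10^5 PHz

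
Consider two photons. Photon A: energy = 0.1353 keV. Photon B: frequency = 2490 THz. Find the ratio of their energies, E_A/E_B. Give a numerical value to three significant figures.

13.1

E_A = 2.168 × 10^-17 J (from energy = 0.1353 keV, via E given directly).
E_B = 1.650 × 10^-18 J (from frequency = 2490 THz, via E = hf).
Ratio = 2.168 × 10^-17 / 1.650 × 10^-18 = 13.1.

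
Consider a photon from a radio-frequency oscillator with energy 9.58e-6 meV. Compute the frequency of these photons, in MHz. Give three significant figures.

2.32 MHz

In SI units: E = 9.58e-6 meV = 1.5349e-27 J.
Apply f = E/h: f = 2.316e6 Hz.
Converting to MHz: f = 2.316 MHz ≈ 2.32 MHz.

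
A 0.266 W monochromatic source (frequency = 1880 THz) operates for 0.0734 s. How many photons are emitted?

Total energy: E_total = P·t = 0.266 × 0.0734 = 0.01952 J.
Per-photon energy: E = 1.246 × 10^-18 J.
N = E_total / E_photon = 1.57 × 10^16.

1.57 × 10^16 photons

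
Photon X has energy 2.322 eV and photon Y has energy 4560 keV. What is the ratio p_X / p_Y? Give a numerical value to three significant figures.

p_X = 1.241e-27 kg·m/s (from energy = 2.322 eV, via p = E/c).
p_Y = 2.437e-21 kg·m/s (from energy = 4560 keV, via p = E/c).
Ratio = 1.241e-27 / 2.437e-21 = 5.09e-7.

5.09e-7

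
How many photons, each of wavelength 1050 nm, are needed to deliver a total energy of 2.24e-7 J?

1.18e12 photons

Per-photon energy: E = 1.892e-19 J (from wavelength = 1050 nm).
N = E_total / E_photon = 2.24e-7 J / 1.892e-19 J = 1.18e12.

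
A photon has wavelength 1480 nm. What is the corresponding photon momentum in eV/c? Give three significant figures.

0.838 eV/c

Convert to SI: λ = 1480 nm = 1.48·10^-6 m.
Apply p = h/λ: p = 4.477·10^-28 kg·m/s.
Converting to eV/c: p = 0.8377 eV/c ≈ 0.838 eV/c.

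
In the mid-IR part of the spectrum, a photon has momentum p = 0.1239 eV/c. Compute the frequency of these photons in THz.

30.0 THz

Take h = 6.62607015 × 10^-34 J·s, c = 2.99792458 × 10^8 m/s, 1 eV = 1.602176634 × 10^-19 J.
Convert to SI: p = 0.1239 eV/c = 6.6216 × 10^-29 kg·m/s.
Since f = pc/h for a photon, f = 2.996 × 10^13 Hz.
Converting to THz: f = 29.96 THz ≈ 30.0 THz.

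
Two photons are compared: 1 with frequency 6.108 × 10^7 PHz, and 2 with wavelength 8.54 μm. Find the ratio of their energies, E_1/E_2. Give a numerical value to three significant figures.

1.74 × 10^9

E_1 = 4.047 × 10^-11 J (from frequency = 6.108 × 10^7 PHz, via E = hf).
E_2 = 2.326 × 10^-20 J (from wavelength = 8.54 μm, via E = hc/λ).
Ratio = 4.047 × 10^-11 / 2.326 × 10^-20 = 1.74 × 10^9.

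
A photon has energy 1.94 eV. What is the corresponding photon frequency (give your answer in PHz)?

0.469 PHz

Take h = 6.62607015e-34 J·s, 1 eV = 1.602176634e-19 J.
In SI units: E = 1.94 eV = 3.1082e-19 J.
The photon relation is f = E/h, giving f = 4.691e14 Hz.
Converting to PHz: f = 0.4691 PHz ≈ 0.469 PHz.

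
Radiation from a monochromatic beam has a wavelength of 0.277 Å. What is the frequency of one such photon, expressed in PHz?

1.08e4 PHz

Use c = 2.99792458e8 m/s.
First convert: λ = 0.277 Å = 2.77e-11 m.
Apply f = c/λ: f = 1.082e19 Hz.
Converting to PHz: f = 10820 PHz ≈ 1.08e4 PHz.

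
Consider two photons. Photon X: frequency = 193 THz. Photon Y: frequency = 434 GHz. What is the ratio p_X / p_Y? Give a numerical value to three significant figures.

445

p_X = 4.266e-28 kg·m/s (from frequency = 193 THz, via p = hf/c).
p_Y = 9.592e-31 kg·m/s (from frequency = 434 GHz, via p = hf/c).
Ratio = 4.266e-28 / 9.592e-31 = 445.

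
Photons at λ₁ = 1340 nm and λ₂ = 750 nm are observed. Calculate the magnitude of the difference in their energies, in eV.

0.728 eV

Using E = hc/λ: E₁ = 1.482 × 10^-19 J, E₂ = 2.649 × 10^-19 J.
|ΔE| = |1.482 × 10^-19 − 2.649 × 10^-19| = 1.17 × 10^-19 J = 0.728 eV.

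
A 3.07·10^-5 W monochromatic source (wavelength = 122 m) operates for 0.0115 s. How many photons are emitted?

Total energy: E_total = P·t = 3.07·10^-5 × 0.0115 = 3.531·10^-7 J.
Per-photon energy: E = 1.628·10^-27 J.
N = E_total / E_photon = 2.17·10^20.

2.17·10^20 photons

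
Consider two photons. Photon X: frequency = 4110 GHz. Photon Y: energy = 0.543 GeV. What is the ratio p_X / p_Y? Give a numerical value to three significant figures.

3.13 × 10^-11

p_X = 9.084 × 10^-30 kg·m/s (from frequency = 4110 GHz, via p = hf/c).
p_Y = 2.902 × 10^-19 kg·m/s (from energy = 0.543 GeV, via p = E/c).
Ratio = 9.084 × 10^-30 / 2.902 × 10^-19 = 3.13 × 10^-11.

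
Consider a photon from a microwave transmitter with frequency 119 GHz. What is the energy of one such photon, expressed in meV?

0.492 meV

In SI units: f = 119 GHz = 1.19 × 10^11 Hz.
Apply E = hf: E = 7.885 × 10^-23 J.
Converting to meV: E = 0.4921 meV ≈ 0.492 meV.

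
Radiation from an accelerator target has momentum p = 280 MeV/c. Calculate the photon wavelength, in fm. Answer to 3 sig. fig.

4.43 fm

In SI units: p = 280 MeV/c = 1.4964·10^-19 kg·m/s.
The photon relation is λ = h/p, giving λ = 4.428·10^-15 m.
Converting to fm: λ = 4.428 fm ≈ 4.43 fm.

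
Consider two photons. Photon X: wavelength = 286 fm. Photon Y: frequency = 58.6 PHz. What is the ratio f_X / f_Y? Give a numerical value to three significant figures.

f_X = 1.048 × 10^21 Hz (from wavelength = 286 fm, via f = c/λ).
f_Y = 5.860 × 10^16 Hz (from frequency = 58.6 PHz, via f given directly).
Ratio = 1.048 × 10^21 / 5.860 × 10^16 = 1.79 × 10^4.

1.79 × 10^4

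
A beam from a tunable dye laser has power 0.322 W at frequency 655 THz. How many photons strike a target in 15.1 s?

1.12e19 photons

Total energy: E_total = P·t = 0.322 × 15.1 = 4.862 J.
Per-photon energy: E = 4.340e-19 J.
N = E_total / E_photon = 1.12e19.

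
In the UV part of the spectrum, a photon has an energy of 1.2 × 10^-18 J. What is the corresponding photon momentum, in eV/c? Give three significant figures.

(c = 2.99792458 × 10^8 m/s, 1 eV = 1.602176634 × 10^-19 J.)
Apply p = E/c: p = 4.003 × 10^-27 kg·m/s.
Converting to eV/c: p = 7.490 eV/c ≈ 7.49 eV/c.

7.49 eV/c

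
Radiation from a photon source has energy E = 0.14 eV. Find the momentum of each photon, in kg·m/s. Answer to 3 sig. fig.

First convert: E = 0.14 eV = 2.2430·10^-20 J.
For a photon p = E/c, so p = 7.482·10^-29 kg·m/s.
So p ≈ 7.48·10^-29 kg·m/s.

7.48·10^-29 kg·m/s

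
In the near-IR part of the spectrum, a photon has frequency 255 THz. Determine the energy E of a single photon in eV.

1.05 eV

Convert to SI: f = 255 THz = 2.55 × 10^14 Hz.
Since E = hf for a photon, E = 1.690 × 10^-19 J.
Converting to eV: E = 1.055 eV ≈ 1.05 eV.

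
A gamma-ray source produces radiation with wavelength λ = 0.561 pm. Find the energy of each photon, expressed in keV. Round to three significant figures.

2210 keV

In SI units: λ = 0.561 pm = 5.61e-13 m.
For a photon E = hc/λ, so E = 3.541e-13 J.
Converting to keV: E = 2210 keV ≈ 2210 keV.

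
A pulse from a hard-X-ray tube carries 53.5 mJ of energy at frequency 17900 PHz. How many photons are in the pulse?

Per-photon energy: E = 1.186e-14 J (from frequency = 17900 PHz).
N = E_total / E_photon = 0.0535 J / 1.186e-14 J = 4.51e12.

4.51e12 photons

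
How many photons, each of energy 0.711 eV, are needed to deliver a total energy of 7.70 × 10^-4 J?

Per-photon energy: E = 1.139 × 10^-19 J (from energy = 0.711 eV).
N = E_total / E_photon = 7.70 × 10^-4 J / 1.139 × 10^-19 J = 6.76 × 10^15.

6.76 × 10^15 photons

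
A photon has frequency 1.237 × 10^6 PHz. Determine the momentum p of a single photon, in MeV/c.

5.12 MeV/c

(h = 6.62607015 × 10^-34 J·s, c = 2.99792458 × 10^8 m/s, 1 eV = 1.602176634 × 10^-19 J.)
Convert to SI: f = 1.237 × 10^6 PHz = 1.237 × 10^21 Hz.
Since p = hf/c for a photon, p = 2.734 × 10^-21 kg·m/s.
Converting to MeV/c: p = 5.116 MeV/c ≈ 5.12 MeV/c.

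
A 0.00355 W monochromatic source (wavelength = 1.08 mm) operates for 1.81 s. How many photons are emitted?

3.49e19 photons

Total energy: E_total = P·t = 0.00355 × 1.81 = 0.006426 J.
Per-photon energy: E = 1.839e-22 J.
N = E_total / E_photon = 3.49e19.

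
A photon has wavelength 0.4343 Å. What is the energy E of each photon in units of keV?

28.5 keV

Take h = 6.62607015e-34 J·s, c = 2.99792458e8 m/s, 1 eV = 1.602176634e-19 J.
First convert: λ = 0.4343 Å = 4.343e-11 m.
For a photon E = hc/λ, so E = 4.574e-15 J.
Converting to keV: E = 28.55 keV ≈ 28.5 keV.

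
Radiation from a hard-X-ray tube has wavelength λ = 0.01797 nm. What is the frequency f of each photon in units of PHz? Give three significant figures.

1.67·10^4 PHz

Take c = 2.99792458·10^8 m/s.
In SI units: λ = 0.01797 nm = 1.797·10^-11 m.
Since f = c/λ for a photon, f = 1.668·10^19 Hz.
Converting to PHz: f = 16680 PHz ≈ 1.67·10^4 PHz.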